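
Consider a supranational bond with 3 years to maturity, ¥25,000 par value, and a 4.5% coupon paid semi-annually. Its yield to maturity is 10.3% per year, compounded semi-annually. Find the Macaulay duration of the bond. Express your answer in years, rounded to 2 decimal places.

2.82 years

Periodic yield y = 0.0515. Discount each cash flow and weight by its period:
  t   CF        PV=CF/(1+0.0515)^t    t·PV
  1       562.50       534.9501       534.9501
  2       562.50       508.7495     1,017.4989
  3       562.50       483.8321     1,451.4964
  4       562.50       460.1352     1,840.5406
  5       562.50       437.5988     2,187.9941
  6    25,562.50    18,912.4444   113,474.6661
  Σ                 21,337.7100   120,507.1462
Price P = Σ PV = 21,337.7100.
Macaulay duration = Σ(t·PV) / P = 120,507.1462 / 21,337.7100 = 5.64761 half-year periods.
In years: 5.64761 / 2 = 2.82381 years.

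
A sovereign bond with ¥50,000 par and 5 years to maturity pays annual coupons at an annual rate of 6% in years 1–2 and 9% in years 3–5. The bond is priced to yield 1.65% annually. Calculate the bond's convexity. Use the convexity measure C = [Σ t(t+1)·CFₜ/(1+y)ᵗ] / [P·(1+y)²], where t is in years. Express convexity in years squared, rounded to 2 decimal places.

24.96

With y = 0.0165:
  t   CF        PV=CF/(1+0.0165)^t    t·PV        t(t+1)·PV
  1     3,000.00     2,951.3035     2,951.3035       5,902.6070
  2     3,000.00     2,903.3974     5,806.7949      17,420.3846
  3     4,500.00     4,284.4035    12,853.2105      51,412.8419
  4     4,500.00     4,214.8583    16,859.4333      84,297.1666
  5    54,500.00    50,218.0202   251,090.1012   1,506,540.6072
  Σ                 64,571.9830   289,560.8434   1,665,573.6074
P = 64,571.9830.
Convexity = Σ t(t+1)·PV / [P·(1+y)²] = 1,665,573.6074 / (64,571.9830 × 1.033272) = 24.96347.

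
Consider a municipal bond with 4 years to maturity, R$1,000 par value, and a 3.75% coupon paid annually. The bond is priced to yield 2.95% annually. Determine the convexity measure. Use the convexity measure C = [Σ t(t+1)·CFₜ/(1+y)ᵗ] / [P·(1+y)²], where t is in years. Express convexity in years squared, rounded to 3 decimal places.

With y = 0.0295:
  t   CF        PV=CF/(1+0.0295)^t    t·PV        t(t+1)·PV
  1        37.50        36.4254        36.4254          72.8509
  2        37.50        35.3817        70.7634         212.2901
  3        37.50        34.3678       103.1035         412.4141
  4     1,037.50       923.5974     3,694.3896      18,471.9480
  Σ                  1,029.7724     3,904.6819      19,169.5031
P = 1,029.7724.
Convexity = Σ t(t+1)·PV / [P·(1+y)²] = 19,169.5031 / (1,029.7724 × 1.059870) = 17.56374.

17.564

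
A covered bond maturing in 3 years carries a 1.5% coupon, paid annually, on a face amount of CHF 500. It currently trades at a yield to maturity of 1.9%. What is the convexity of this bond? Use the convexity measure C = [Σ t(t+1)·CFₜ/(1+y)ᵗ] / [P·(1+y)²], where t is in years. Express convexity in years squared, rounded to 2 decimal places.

11.33

With y = 0.019:
  t   CF        PV=CF/(1+0.019)^t    t·PV        t(t+1)·PV
  1         7.50         7.3602         7.3602          14.7203
  2         7.50         7.2229        14.4458          43.3375
  3       507.50       479.6379     1,438.9137       5,755.6548
  Σ                    494.2210     1,460.7197       5,813.7127
P = 494.2210.
Convexity = Σ t(t+1)·PV / [P·(1+y)²] = 5,813.7127 / (494.2210 × 1.038361) = 11.32880.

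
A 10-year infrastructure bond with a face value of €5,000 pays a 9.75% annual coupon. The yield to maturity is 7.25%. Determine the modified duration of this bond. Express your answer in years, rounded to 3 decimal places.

Periodic yield y = 0.0725. First find Macaulay duration:
  t   CF        PV=CF/(1+0.0725)^t    t·PV
  1       487.50       454.5455       454.5455
  2       487.50       423.8186       847.6372
  3       487.50       395.1689     1,185.5066
  4       487.50       368.4558     1,473.8233
  5       487.50       343.5485     1,717.7427
  6       487.50       320.3250     1,921.9499
  7       487.50       298.6713     2,090.6992
  8       487.50       278.4814     2,227.8513
  9       487.50       259.6563     2,336.9070
  10    5,487.50     2,725.2197    27,252.1973
  Σ                  5,867.8911    41,508.8599
P = 5,867.8911; Macaulay duration = 41,508.8599 / 5,867.8911 = 7.07390 years.
Modified duration = D_Mac / (1 + y) = 7.07390 / 1.0725 = 6.59571 years.

6.596 years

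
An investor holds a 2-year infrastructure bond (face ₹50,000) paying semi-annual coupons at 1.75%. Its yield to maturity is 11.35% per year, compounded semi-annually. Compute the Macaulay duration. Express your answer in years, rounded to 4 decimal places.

Periodic yield y = 0.05675. Discount each cash flow and weight by its period:
  t   CF        PV=CF/(1+0.05675)^t    t·PV
  1       437.50       414.0052       414.0052
  2       437.50       391.7721       783.5443
  3       437.50       370.7330     1,112.1991
  4    50,437.50    40,444.9708   161,779.8831
  Σ                 41,621.4812   164,089.6317
Price P = Σ PV = 41,621.4812.
Macaulay duration = Σ(t·PV) / P = 164,089.6317 / 41,621.4812 = 3.94243 half-year periods.
In years: 3.94243 / 2 = 1.97121 years.

1.9712 years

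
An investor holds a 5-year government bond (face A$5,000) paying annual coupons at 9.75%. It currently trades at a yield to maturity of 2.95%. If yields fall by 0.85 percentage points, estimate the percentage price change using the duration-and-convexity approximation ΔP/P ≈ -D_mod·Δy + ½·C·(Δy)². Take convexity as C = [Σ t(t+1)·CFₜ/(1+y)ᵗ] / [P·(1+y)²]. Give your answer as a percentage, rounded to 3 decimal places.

With y = 0.0295:
  t   CF        PV=CF/(1+0.0295)^t    t·PV        t(t+1)·PV
  1       487.50       473.5308       473.5308         947.0617
  2       487.50       459.9620       919.9239       2,759.7718
  3       487.50       446.7819     1,340.3457       5,361.3828
  4       487.50       433.9795     1,735.9180       8,679.5900
  5     5,487.50     4,745.0717    23,725.3585     142,352.1508
  Σ                  6,559.3259    28,195.0769     160,099.9570
P = 6,559.3259; D_Mac = 4.29847 yrs; D_mod = 4.17530 yrs; C = 23.02922.
Duration effect: -4.17530 × (-0.0085) = +0.035490
Convexity effect: 0.5 × 23.02922 × (-0.0085)² = +0.0008319
ΔP/P ≈ +0.035490 + 0.0008319 = +0.036322 = +3.6322%.

+3.632%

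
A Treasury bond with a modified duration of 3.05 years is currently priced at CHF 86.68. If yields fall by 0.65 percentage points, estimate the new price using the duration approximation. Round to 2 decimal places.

Duration approximation: ΔP/P ≈ -D_mod · Δy = -3.05 × (-0.0065) = +0.019825.
New price ≈ 86.68 × (1 + 0.019825) = 88.398431.

CHF 88.40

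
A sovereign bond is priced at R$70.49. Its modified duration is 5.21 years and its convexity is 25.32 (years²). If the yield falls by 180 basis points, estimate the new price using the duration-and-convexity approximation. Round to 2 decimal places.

R$77.39

Duration effect: -D_mod·Δy = -5.21 × (-0.018) = +0.093780
Convexity effect: ½·C·(Δy)² = 0.5 × 25.32 × (-0.018)² = +0.00410184
ΔP/P ≈ +0.093780 + 0.00410184 = +0.09788184
New price ≈ 70.49 × (1 + 0.09788184) = 77.3896909016.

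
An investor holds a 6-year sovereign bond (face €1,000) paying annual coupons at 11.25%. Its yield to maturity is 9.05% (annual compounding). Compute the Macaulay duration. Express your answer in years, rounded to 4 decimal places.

Periodic yield y = 0.0905. Discount each cash flow and weight by its year:
  t   CF        PV=CF/(1+0.0905)^t    t·PV
  1       112.50       103.1637       103.1637
  2       112.50        94.6022       189.2044
  3       112.50        86.7512       260.2536
  4       112.50        79.5518       318.2071
  5       112.50        72.9498       364.7491
  6     1,112.50       661.5246     3,969.1476
  Σ                  1,098.5433     5,204.7254
Price P = Σ PV = 1,098.5433.
Macaulay duration = Σ(t·PV) / P = 5,204.7254 / 1,098.5433 = 4.73784 years.

4.7378 years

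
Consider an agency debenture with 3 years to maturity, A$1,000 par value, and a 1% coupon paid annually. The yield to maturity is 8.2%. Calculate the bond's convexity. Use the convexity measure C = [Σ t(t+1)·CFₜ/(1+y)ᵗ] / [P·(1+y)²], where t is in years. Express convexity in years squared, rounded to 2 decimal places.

With y = 0.082:
  t   CF        PV=CF/(1+0.082)^t    t·PV        t(t+1)·PV
  1        10.00         9.2421         9.2421          18.4843
  2        10.00         8.5417        17.0834          51.2503
  3     1,010.00       797.3327     2,391.9982       9,567.9927
  Σ                    815.1166     2,418.3238       9,637.7274
P = 815.1166.
Convexity = Σ t(t+1)·PV / [P·(1+y)²] = 9,637.7274 / (815.1166 × 1.170724) = 10.09951.

10.10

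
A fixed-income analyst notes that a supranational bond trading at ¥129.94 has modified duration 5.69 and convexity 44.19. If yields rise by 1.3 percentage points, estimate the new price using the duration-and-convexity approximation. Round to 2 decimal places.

¥120.81

Duration effect: -D_mod·Δy = -5.69 × (+0.013) = -0.073970
Convexity effect: ½·C·(Δy)² = 0.5 × 44.19 × (0.013)² = +0.003734055
ΔP/P ≈ -0.073970 + 0.003734055 = -0.070235945
New price ≈ 129.94 × (1 - 0.070235945) = 120.8135413067.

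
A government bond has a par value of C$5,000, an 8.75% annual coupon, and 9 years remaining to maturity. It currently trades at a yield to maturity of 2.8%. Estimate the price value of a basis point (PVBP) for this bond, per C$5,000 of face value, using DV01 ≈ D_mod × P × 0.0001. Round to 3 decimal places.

Periodic yield y = 0.028.
  t   CF        PV=CF/(1+0.028)^t    t·PV
  1       437.50       425.5837       425.5837
  2       437.50       413.9919       827.9838
  3       437.50       402.7158     1,208.1475
  4       437.50       391.7469     1,566.9877
  5       437.50       381.0768     1,905.3839
  6       437.50       370.6973     2,224.1835
  7       437.50       360.6004     2,524.2031
  8       437.50       350.7786     2,806.2291
  9     5,437.50     4,240.9313    38,168.3818
  Σ                  7,338.1227    51,657.0841
P = 7,338.1227; D_Mac = 7.03955 yrs; D_mod = 6.84781 yrs.
DV01 ≈ 6.84781 × 7,338.1227 × 0.0001 = 5.025008.

C$5.025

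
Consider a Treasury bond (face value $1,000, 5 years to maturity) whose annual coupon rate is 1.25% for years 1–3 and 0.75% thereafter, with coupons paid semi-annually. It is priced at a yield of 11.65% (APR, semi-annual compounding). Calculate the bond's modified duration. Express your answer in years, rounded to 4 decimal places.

Periodic yield y = 0.05825. First find Macaulay duration:
  t   CF        PV=CF/(1+0.05825)^t    t·PV
  1         6.25         5.9060         5.9060
  2         6.25         5.5809        11.1618
  3         6.25         5.2737        15.8211
  4         6.25         4.9834        19.9337
  5         6.25         4.7091        23.5455
  6         6.25         4.4499        26.6994
  7         3.75         2.5230        17.6608
  8         3.75         2.3841        19.0728
  9         3.75         2.2529        20.2759
  10    1,003.75       569.8267     5,698.2669
  Σ                    607.8896     5,858.3439
P = 607.8896; Macaulay duration = 5,858.3439 / 607.8896 = 9.63718 half-year periods = 4.81859 years.
Modified duration = D_Mac / (1 + y) = 4.81859 / 1.05825 = 4.55336 years.

4.5534 years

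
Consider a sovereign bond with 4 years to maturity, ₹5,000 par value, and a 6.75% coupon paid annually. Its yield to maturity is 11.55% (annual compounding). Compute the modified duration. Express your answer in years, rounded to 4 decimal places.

Periodic yield y = 0.1155. First find Macaulay duration:
  t   CF        PV=CF/(1+0.1155)^t    t·PV
  1       337.50       302.5549       302.5549
  2       337.50       271.2281       542.4561
  3       337.50       243.1448       729.4345
  4     5,337.50     3,447.1453    13,788.5812
  Σ                  4,264.0731    15,363.0268
P = 4,264.0731; Macaulay duration = 15,363.0268 / 4,264.0731 = 3.60290 years.
Modified duration = D_Mac / (1 + y) = 3.60290 / 1.1155 = 3.22985 years.

3.2299 years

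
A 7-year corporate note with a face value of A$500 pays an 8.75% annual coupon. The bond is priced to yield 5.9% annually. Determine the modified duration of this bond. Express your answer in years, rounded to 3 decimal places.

5.321 years

Periodic yield y = 0.059. First find Macaulay duration:
  t   CF        PV=CF/(1+0.059)^t    t·PV
  1        43.75        41.3126        41.3126
  2        43.75        39.0109        78.0218
  3        43.75        36.8375       110.5125
  4        43.75        34.7852       139.1407
  5        43.75        32.8472       164.2360
  6        43.75        31.0172       186.1031
  7       543.75       364.0219     2,548.1535
  Σ                    579.8325     3,267.4802
P = 579.8325; Macaulay duration = 3,267.4802 / 579.8325 = 5.63521 years.
Modified duration = D_Mac / (1 + y) = 5.63521 / 1.059 = 5.32126 years.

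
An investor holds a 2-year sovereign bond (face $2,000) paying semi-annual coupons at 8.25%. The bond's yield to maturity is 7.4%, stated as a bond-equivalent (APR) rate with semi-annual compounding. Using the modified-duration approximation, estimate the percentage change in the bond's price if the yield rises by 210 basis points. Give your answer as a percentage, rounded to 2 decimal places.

Periodic yield y = 0.037. Modified duration first:
  t   CF        PV=CF/(1+0.037)^t    t·PV
  1        82.50        79.5564        79.5564
  2        82.50        76.7179       153.4357
  3        82.50        73.9806       221.9417
  4     2,082.50     1,800.8187     7,203.2747
  Σ                  2,031.0735     7,658.2085
P = 2,031.0735; D_Mac = 3.77052 half-year periods = 1.88526 yrs; D_mod = 1.88526/(1+0.037) = 1.81800 yrs.
ΔP/P ≈ -D_mod · Δy = -1.81800 × (+0.021) = -0.038178 = -3.8178%.

-3.82%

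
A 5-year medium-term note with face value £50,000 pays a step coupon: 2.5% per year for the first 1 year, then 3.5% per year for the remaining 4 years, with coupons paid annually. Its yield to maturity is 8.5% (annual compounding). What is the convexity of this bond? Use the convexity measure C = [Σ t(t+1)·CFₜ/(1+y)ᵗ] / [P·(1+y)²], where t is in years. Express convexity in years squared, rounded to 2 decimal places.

23.23

With y = 0.085:
  t   CF        PV=CF/(1+0.085)^t    t·PV        t(t+1)·PV
  1     1,250.00     1,152.0737     1,152.0737       2,304.1475
  2     1,750.00     1,486.5468     2,973.0935       8,919.2805
  3     1,750.00     1,370.0892     4,110.2675      16,441.0701
  4     1,750.00     1,262.7550     5,051.0200      25,255.0999
  5    51,750.00    34,416.1007   172,080.5033   1,032,483.0197
  Σ                 39,687.5653   185,366.9580   1,085,402.6176
P = 39,687.5653.
Convexity = Σ t(t+1)·PV / [P·(1+y)²] = 1,085,402.6176 / (39,687.5653 × 1.177225) = 23.23148.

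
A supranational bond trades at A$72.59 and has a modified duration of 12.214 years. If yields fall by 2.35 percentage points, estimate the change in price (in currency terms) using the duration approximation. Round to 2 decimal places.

+A$20.84

Duration approximation: ΔP/P ≈ -D_mod · Δy = -12.214 × (-0.0235) = +0.287029.
ΔP ≈ 72.59 × (+0.287029) = +20.83543511.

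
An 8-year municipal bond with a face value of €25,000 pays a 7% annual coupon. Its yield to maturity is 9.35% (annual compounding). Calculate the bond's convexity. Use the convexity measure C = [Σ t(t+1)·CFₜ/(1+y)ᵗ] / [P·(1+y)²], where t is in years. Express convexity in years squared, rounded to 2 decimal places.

43.12

With y = 0.0935:
  t   CF        PV=CF/(1+0.0935)^t    t·PV        t(t+1)·PV
  1     1,750.00     1,600.3658     1,600.3658       3,200.7316
  2     1,750.00     1,463.5261     2,927.0522       8,781.1566
  3     1,750.00     1,338.3869     4,015.1608      16,060.6431
  4     1,750.00     1,223.9478     4,895.7912      24,478.9562
  5     1,750.00     1,119.2938     5,596.4692      33,578.8151
  6     1,750.00     1,023.5883     6,141.5300      42,990.7097
  7     1,750.00       936.0661     6,552.4630      52,419.7040
  8    26,750.00    13,084.9928   104,679.9422     942,119.4802
  Σ                 21,790.1677   136,408.7744   1,123,630.1965
P = 21,790.1677.
Convexity = Σ t(t+1)·PV / [P·(1+y)²] = 1,123,630.1965 / (21,790.1677 × 1.195742) = 43.12462.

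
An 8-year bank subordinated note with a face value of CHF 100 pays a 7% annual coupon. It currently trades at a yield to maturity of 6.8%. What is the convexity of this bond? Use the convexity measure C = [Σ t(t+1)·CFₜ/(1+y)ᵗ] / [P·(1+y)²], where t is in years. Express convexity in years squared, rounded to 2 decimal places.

With y = 0.068:
  t   CF        PV=CF/(1+0.068)^t    t·PV        t(t+1)·PV
  1         7.00         6.5543         6.5543          13.1086
  2         7.00         6.1370        12.2740          36.8220
  3         7.00         5.7462        17.2387          68.9550
  4         7.00         5.3804        21.5215         107.6076
  5         7.00         5.0378        25.1890         151.1343
  6         7.00         4.7171        28.3023         198.1161
  7         7.00         4.4167        30.9170         247.3360
  8       107.00        63.2141       505.7126       4,551.4131
  Σ                    101.2036       647.7095       5,374.4926
P = 101.2036.
Convexity = Σ t(t+1)·PV / [P·(1+y)²] = 5,374.4926 / (101.2036 × 1.140624) = 46.55852.

46.56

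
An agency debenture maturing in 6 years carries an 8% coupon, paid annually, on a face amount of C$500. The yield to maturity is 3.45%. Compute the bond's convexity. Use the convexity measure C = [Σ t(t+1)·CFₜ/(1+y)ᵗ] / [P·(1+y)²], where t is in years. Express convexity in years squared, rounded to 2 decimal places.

With y = 0.0345:
  t   CF        PV=CF/(1+0.0345)^t    t·PV        t(t+1)·PV
  1        40.00        38.6660        38.6660          77.3320
  2        40.00        37.3765        74.7531         224.2592
  3        40.00        36.1300       108.3901         433.5605
  4        40.00        34.9251       139.7005         698.5026
  5        40.00        33.7604       168.8020       1,012.8118
  6       540.00       440.5658     2,643.3949      18,503.7640
  Σ                    621.4239     3,173.7066      20,950.2302
P = 621.4239.
Convexity = Σ t(t+1)·PV / [P·(1+y)²] = 20,950.2302 / (621.4239 × 1.070190) = 31.50212.

31.50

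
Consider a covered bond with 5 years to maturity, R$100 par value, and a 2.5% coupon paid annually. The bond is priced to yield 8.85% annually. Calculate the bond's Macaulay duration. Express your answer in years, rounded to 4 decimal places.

4.7184 years

Periodic yield y = 0.0885. Discount each cash flow and weight by its year:
  t   CF        PV=CF/(1+0.0885)^t    t·PV
  1         2.50         2.2967         2.2967
  2         2.50         2.1100         4.2200
  3         2.50         1.9385         5.8154
  4         2.50         1.7808         7.1234
  5       102.50        67.0782       335.3912
  Σ                     75.2043       354.8467
Price P = Σ PV = 75.2043.
Macaulay duration = Σ(t·PV) / P = 354.8467 / 75.2043 = 4.71844 years.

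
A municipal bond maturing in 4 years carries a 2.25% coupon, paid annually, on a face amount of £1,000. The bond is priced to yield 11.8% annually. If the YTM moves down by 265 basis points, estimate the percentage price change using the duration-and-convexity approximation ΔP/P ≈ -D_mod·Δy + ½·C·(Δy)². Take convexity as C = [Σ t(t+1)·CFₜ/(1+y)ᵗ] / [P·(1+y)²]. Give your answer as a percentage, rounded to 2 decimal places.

+9.64%

With y = 0.118:
  t   CF        PV=CF/(1+0.118)^t    t·PV        t(t+1)·PV
  1        22.50        20.1252        20.1252          40.2504
  2        22.50        18.0011        36.0022         108.0066
  3        22.50        16.1012        48.3035         193.2139
  4     1,022.50       654.4796     2,617.9183      13,089.5916
  Σ                    708.7071     2,722.3492      13,431.0626
P = 708.7071; D_Mac = 3.84129 yrs; D_mod = 3.43586 yrs; C = 15.16212.
Duration effect: -3.43586 × (-0.0265) = +0.091050
Convexity effect: 0.5 × 15.16212 × (-0.0265)² = +0.0053238
ΔP/P ≈ +0.091050 + 0.0053238 = +0.096374 = +9.6374%.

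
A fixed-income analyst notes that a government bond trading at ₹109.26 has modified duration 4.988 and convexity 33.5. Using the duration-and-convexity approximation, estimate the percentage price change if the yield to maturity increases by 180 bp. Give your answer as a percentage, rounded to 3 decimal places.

Duration effect: -D_mod·Δy = -4.988 × (+0.018) = -0.089784
Convexity effect: ½·C·(Δy)² = 0.5 × 33.5 × (0.018)² = +0.0054270
ΔP/P ≈ -0.089784 + 0.0054270 = -0.084357
= -8.4357%.

-8.436%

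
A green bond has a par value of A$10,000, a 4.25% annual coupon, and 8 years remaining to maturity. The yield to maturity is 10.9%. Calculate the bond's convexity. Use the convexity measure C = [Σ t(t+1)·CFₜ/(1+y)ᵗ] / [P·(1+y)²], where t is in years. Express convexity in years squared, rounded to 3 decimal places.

45.696

With y = 0.109:
  t   CF        PV=CF/(1+0.109)^t    t·PV        t(t+1)·PV
  1       425.00       383.2281       383.2281         766.4563
  2       425.00       345.5619       691.1238       2,073.3713
  3       425.00       311.5977       934.7932       3,739.1728
  4       425.00       280.9718     1,123.8872       5,619.4362
  5       425.00       253.3560     1,266.7800       7,600.6801
  6       425.00       228.4545     1,370.7268       9,595.0876
  7       425.00       206.0004     1,442.0029      11,536.0236
  8    10,425.00     4,556.4194    36,451.3554     328,062.1984
  Σ                  6,565.5899    43,663.8975     368,992.4262
P = 6,565.5899.
Convexity = Σ t(t+1)·PV / [P·(1+y)²] = 368,992.4262 / (6,565.5899 × 1.229881) = 45.69625.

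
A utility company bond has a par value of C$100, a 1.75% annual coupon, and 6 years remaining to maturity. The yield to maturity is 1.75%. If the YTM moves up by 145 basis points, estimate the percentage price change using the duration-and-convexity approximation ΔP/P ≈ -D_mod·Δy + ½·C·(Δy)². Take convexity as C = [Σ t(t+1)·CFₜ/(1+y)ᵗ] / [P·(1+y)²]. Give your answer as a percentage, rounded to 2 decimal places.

-7.79%

With y = 0.0175:
  t   CF        PV=CF/(1+0.0175)^t    t·PV        t(t+1)·PV
  1         1.75         1.7199         1.7199           3.4398
  2         1.75         1.6903         3.3806          10.1419
  3         1.75         1.6612         4.9837          19.9350
  4         1.75         1.6327         6.5307          32.6535
  5         1.75         1.6046         8.0230          48.1379
  6       101.75        91.6913       550.1475       3,851.0327
  Σ                    100.0000       574.7855       3,965.3408
P = 100.0000; D_Mac = 5.74786 yrs; D_mod = 5.64900 yrs; C = 38.30114.
Duration effect: -5.64900 × (+0.0145) = -0.081910
Convexity effect: 0.5 × 38.30114 × (0.0145)² = +0.0040264
ΔP/P ≈ -0.081910 + 0.0040264 = -0.077884 = -7.7884%.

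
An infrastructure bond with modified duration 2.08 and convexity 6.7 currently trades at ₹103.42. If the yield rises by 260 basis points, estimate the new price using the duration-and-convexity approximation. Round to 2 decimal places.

₹98.06

Duration effect: -D_mod·Δy = -2.08 × (+0.026) = -0.054080
Convexity effect: ½·C·(Δy)² = 0.5 × 6.7 × (0.026)² = +0.0022646
ΔP/P ≈ -0.054080 + 0.0022646 = -0.0518154
New price ≈ 103.42 × (1 - 0.0518154) = 98.061251332.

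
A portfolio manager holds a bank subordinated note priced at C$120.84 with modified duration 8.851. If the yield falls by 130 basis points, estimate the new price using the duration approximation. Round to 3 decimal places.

Duration approximation: ΔP/P ≈ -D_mod · Δy = -8.851 × (-0.013) = +0.115063.
New price ≈ 120.84 × (1 + 0.115063) = 134.74421292.

C$134.744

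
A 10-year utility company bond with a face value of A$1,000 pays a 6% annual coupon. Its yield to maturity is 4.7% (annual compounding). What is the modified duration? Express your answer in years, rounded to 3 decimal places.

Periodic yield y = 0.047. First find Macaulay duration:
  t   CF        PV=CF/(1+0.047)^t    t·PV
  1        60.00        57.3066        57.3066
  2        60.00        54.7341       109.4682
  3        60.00        52.2771       156.8312
  4        60.00        49.9303       199.7214
  5        60.00        47.6890       238.4448
  6        60.00        45.5482       273.2892
  7        60.00        43.5035       304.5247
  8        60.00        41.5506       332.4052
  9        60.00        39.6854       357.1689
  10    1,060.00       669.6364     6,696.3639
  Σ                  1,101.8612     8,725.5240
P = 1,101.8612; Macaulay duration = 8,725.5240 / 1,101.8612 = 7.91890 years.
Modified duration = D_Mac / (1 + y) = 7.91890 / 1.047 = 7.56341 years.

7.563 years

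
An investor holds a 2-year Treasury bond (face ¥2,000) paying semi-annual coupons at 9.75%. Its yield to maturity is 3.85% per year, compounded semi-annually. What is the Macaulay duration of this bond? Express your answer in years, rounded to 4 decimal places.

Periodic yield y = 0.01925. Discount each cash flow and weight by its period:
  t   CF        PV=CF/(1+0.01925)^t    t·PV
  1        97.50        95.6586        95.6586
  2        97.50        93.8519       187.7038
  3        97.50        92.0794       276.2382
  4     2,097.50     1,943.4756     7,773.9023
  Σ                  2,225.0655     8,333.5029
Price P = Σ PV = 2,225.0655.
Macaulay duration = Σ(t·PV) / P = 8,333.5029 / 2,225.0655 = 3.74528 half-year periods.
In years: 3.74528 / 2 = 1.87264 years.

1.8726 years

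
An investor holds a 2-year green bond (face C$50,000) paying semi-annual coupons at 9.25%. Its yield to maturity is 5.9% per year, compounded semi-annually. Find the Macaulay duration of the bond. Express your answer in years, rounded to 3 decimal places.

1.876 years

Periodic yield y = 0.0295. Discount each cash flow and weight by its period:
  t   CF        PV=CF/(1+0.0295)^t    t·PV
  1     2,312.50     2,246.2360     2,246.2360
  2     2,312.50     2,181.8708     4,363.7417
  3     2,312.50     2,119.3500     6,358.0501
  4    52,312.50    46,569.3388   186,277.3551
  Σ                 53,116.7957   199,245.3829
Price P = Σ PV = 53,116.7957.
Macaulay duration = Σ(t·PV) / P = 199,245.3829 / 53,116.7957 = 3.75108 half-year periods.
In years: 3.75108 / 2 = 1.87554 years.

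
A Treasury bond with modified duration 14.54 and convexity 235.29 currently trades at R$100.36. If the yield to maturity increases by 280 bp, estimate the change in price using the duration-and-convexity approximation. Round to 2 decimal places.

Duration effect: -D_mod·Δy = -14.54 × (+0.028) = -0.407120
Convexity effect: ½·C·(Δy)² = 0.5 × 235.29 × (0.028)² = +0.09223368
ΔP/P ≈ -0.407120 + 0.09223368 = -0.31488632
ΔP ≈ 100.36 × (-0.31488632) = -31.6019910752.

-R$31.60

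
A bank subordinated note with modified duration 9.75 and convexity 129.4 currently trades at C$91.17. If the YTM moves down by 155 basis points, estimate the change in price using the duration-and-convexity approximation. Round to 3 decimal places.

Duration effect: -D_mod·Δy = -9.75 × (-0.0155) = +0.151125
Convexity effect: ½·C·(Δy)² = 0.5 × 129.4 × (-0.0155)² = +0.015544175
ΔP/P ≈ +0.151125 + 0.015544175 = +0.166669175
ΔP ≈ 91.17 × (+0.166669175) = +15.19522868475.

+C$15.195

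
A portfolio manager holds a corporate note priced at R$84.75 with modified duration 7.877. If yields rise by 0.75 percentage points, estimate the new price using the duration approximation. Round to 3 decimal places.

R$79.743

Duration approximation: ΔP/P ≈ -D_mod · Δy = -7.877 × (+0.0075) = -0.0590775.
New price ≈ 84.75 × (1 - 0.0590775) = 79.743181875.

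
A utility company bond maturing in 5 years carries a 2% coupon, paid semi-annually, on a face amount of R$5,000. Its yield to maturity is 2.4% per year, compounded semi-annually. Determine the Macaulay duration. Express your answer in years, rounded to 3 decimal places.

Periodic yield y = 0.012. Discount each cash flow and weight by its period:
  t   CF        PV=CF/(1+0.012)^t    t·PV
  1        50.00        49.4071        49.4071
  2        50.00        48.8213        97.6425
  3        50.00        48.2424       144.7271
  4        50.00        47.6703       190.6812
  5        50.00        47.1050       235.5252
  6        50.00        46.5465       279.2789
  7        50.00        45.9946       321.9619
  8        50.00        45.4492       363.5933
  9        50.00        44.9102       404.1922
  10    5,050.00     4,482.1486    44,821.4862
  Σ                  4,906.2952    46,908.4957
Price P = Σ PV = 4,906.2952.
Macaulay duration = Σ(t·PV) / P = 46,908.4957 / 4,906.2952 = 9.56088 half-year periods.
In years: 9.56088 / 2 = 4.78044 years.

4.780 years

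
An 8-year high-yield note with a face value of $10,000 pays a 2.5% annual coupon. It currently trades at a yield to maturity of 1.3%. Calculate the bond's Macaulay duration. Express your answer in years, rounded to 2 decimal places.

7.38 years

Periodic yield y = 0.013. Discount each cash flow and weight by its year:
  t   CF        PV=CF/(1+0.013)^t    t·PV
  1       250.00       246.7917       246.7917
  2       250.00       243.6246       487.2492
  3       250.00       240.4981       721.4943
  4       250.00       237.4118       949.6470
  5       250.00       234.3650     1,171.8251
  6       250.00       231.3574     1,388.1442
  7       250.00       228.3883     1,598.7182
  8    10,250.00     9,243.7524    73,950.0189
  Σ                 10,906.1892    80,513.8887
Price P = Σ PV = 10,906.1892.
Macaulay duration = Σ(t·PV) / P = 80,513.8887 / 10,906.1892 = 7.38240 years.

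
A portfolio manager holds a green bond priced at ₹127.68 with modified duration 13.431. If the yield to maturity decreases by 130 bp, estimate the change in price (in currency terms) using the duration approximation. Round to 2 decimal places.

+₹22.29

Duration approximation: ΔP/P ≈ -D_mod · Δy = -13.431 × (-0.013) = +0.174603.
ΔP ≈ 127.68 × (+0.174603) = +22.29331104.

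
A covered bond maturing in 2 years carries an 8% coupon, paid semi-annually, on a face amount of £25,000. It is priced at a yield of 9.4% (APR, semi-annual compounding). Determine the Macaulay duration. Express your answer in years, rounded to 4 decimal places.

Periodic yield y = 0.047. Discount each cash flow and weight by its period:
  t   CF        PV=CF/(1+0.047)^t    t·PV
  1     1,000.00       955.1098       955.1098
  2     1,000.00       912.2348     1,824.4696
  3     1,000.00       871.2844     2,613.8533
  4    26,000.00    21,636.4807    86,545.9227
  Σ                 24,375.1098    91,939.3555
Price P = Σ PV = 24,375.1098.
Macaulay duration = Σ(t·PV) / P = 91,939.3555 / 24,375.1098 = 3.77185 half-year periods.
In years: 3.77185 / 2 = 1.88593 years.

1.8859 years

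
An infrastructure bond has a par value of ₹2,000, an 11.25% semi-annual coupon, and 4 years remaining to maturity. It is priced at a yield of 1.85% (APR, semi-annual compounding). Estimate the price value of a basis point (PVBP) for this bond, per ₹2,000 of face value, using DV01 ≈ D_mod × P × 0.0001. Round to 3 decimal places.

₹0.927

Periodic yield y = 0.00925.
  t   CF        PV=CF/(1+0.00925)^t    t·PV
  1       112.50       111.4689       111.4689
  2       112.50       110.4473       220.8946
  3       112.50       109.4350       328.3050
  4       112.50       108.4320       433.7280
  5       112.50       107.4382       537.1910
  6       112.50       106.4535       638.7210
  7       112.50       105.4778       738.3449
  8     2,112.50     1,962.4864    15,699.8911
  Σ                  2,721.6391    18,708.5445
P = 2,721.6391; D_Mac = 6.87400 half-year periods = 3.43700 yrs; D_mod = 3.40550 yrs.
DV01 ≈ 3.40550 × 2,721.6391 × 0.0001 = 0.926854.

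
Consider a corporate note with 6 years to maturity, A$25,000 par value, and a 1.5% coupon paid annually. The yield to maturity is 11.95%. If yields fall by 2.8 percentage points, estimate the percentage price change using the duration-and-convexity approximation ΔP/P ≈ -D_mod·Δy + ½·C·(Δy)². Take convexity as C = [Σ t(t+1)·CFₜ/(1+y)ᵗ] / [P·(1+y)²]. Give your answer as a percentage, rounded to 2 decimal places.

With y = 0.1195:
  t   CF        PV=CF/(1+0.1195)^t    t·PV        t(t+1)·PV
  1       375.00       334.9710       334.9710         669.9419
  2       375.00       299.2148       598.4296       1,795.2888
  3       375.00       267.2754       801.8262       3,207.3047
  4       375.00       238.7453       954.9813       4,774.9065
  5       375.00       213.2607     1,066.3034       6,397.8202
  6    25,375.00    12,890.2537    77,341.5219     541,390.6534
  Σ                 14,243.7208    81,098.0333     558,235.9156
P = 14,243.7208; D_Mac = 5.69360 yrs; D_mod = 5.08584 yrs; C = 31.27131.
Duration effect: -5.08584 × (-0.028) = +0.142404
Convexity effect: 0.5 × 31.27131 × (-0.028)² = +0.0122584
ΔP/P ≈ +0.142404 + 0.0122584 = +0.154662 = +15.4662%.

+15.47%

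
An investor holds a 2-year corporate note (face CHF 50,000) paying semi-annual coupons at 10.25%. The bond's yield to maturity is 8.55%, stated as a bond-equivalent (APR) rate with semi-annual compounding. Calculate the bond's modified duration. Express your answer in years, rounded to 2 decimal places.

1.78 years

Periodic yield y = 0.04275. First find Macaulay duration:
  t   CF        PV=CF/(1+0.04275)^t    t·PV
  1     2,562.50     2,457.4443     2,457.4443
  2     2,562.50     2,356.6955     4,713.3910
  3     2,562.50     2,260.0772     6,780.2317
  4    52,562.50    44,458.5423   177,834.1692
  Σ                 51,532.7593   191,785.2362
P = 51,532.7593; Macaulay duration = 191,785.2362 / 51,532.7593 = 3.72162 half-year periods = 1.86081 years.
Modified duration = D_Mac / (1 + y) = 1.86081 / 1.04275 = 1.78452 years.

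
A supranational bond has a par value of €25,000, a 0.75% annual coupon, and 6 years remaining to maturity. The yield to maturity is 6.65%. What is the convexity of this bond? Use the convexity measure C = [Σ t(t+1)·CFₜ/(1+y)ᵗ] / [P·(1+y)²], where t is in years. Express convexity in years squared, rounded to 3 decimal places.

With y = 0.0665:
  t   CF        PV=CF/(1+0.0665)^t    t·PV        t(t+1)·PV
  1       187.50       175.8087       175.8087         351.6174
  2       187.50       164.8464       329.6929         989.0786
  3       187.50       154.5677       463.7030       1,854.8122
  4       187.50       144.9298       579.7194       2,898.5969
  5       187.50       135.8930       679.4648       4,076.7889
  6    25,187.50    17,116.6947   102,700.1683     718,901.1779
  Σ                 17,892.7404   104,928.5571     729,072.0719
P = 17,892.7404.
Convexity = Σ t(t+1)·PV / [P·(1+y)²] = 729,072.0719 / (17,892.7404 × 1.137422) = 35.82382.

35.824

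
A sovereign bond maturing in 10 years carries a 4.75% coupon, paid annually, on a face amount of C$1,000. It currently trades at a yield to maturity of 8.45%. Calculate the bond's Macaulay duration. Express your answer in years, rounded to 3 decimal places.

7.869 years

Periodic yield y = 0.0845. Discount each cash flow and weight by its year:
  t   CF        PV=CF/(1+0.0845)^t    t·PV
  1        47.50        43.7990        43.7990
  2        47.50        40.3863        80.7727
  3        47.50        37.2396       111.7188
  4        47.50        34.3380       137.3521
  5        47.50        31.6625       158.3127
  6        47.50        29.1955       175.1731
  7        47.50        26.9207       188.4451
  8        47.50        24.8232       198.5853
  9        47.50        22.8890       206.0014
  10    1,047.50       465.4344     4,654.3439
  Σ                    756.6883     5,954.5041
Price P = Σ PV = 756.6883.
Macaulay duration = Σ(t·PV) / P = 5,954.5041 / 756.6883 = 7.86916 years.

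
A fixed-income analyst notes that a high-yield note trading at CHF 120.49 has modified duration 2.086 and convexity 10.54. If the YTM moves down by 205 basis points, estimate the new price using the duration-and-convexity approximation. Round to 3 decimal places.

CHF 125.909

Duration effect: -D_mod·Δy = -2.086 × (-0.0205) = +0.042763
Convexity effect: ½·C·(Δy)² = 0.5 × 10.54 × (-0.0205)² = +0.0022147175
ΔP/P ≈ +0.042763 + 0.0022147175 = +0.0449777175
New price ≈ 120.49 × (1 + 0.0449777175) = 125.909365181575.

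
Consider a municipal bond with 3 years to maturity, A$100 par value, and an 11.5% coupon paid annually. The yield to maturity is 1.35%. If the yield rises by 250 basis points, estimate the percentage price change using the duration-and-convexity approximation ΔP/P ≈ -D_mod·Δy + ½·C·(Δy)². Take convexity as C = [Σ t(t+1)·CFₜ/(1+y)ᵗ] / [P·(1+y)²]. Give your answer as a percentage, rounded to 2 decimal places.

-6.43%

With y = 0.0135:
  t   CF        PV=CF/(1+0.0135)^t    t·PV        t(t+1)·PV
  1        11.50        11.3468        11.3468          22.6936
  2        11.50        11.1957        22.3914          67.1741
  3       111.50       107.1035       321.3105       1,285.2418
  Σ                    129.6460       355.0486       1,375.1095
P = 129.6460; D_Mac = 2.73860 yrs; D_mod = 2.70212 yrs; C = 10.32597.
Duration effect: -2.70212 × (+0.025) = -0.067553
Convexity effect: 0.5 × 10.32597 × (0.025)² = +0.0032269
ΔP/P ≈ -0.067553 + 0.0032269 = -0.064326 = -6.4326%.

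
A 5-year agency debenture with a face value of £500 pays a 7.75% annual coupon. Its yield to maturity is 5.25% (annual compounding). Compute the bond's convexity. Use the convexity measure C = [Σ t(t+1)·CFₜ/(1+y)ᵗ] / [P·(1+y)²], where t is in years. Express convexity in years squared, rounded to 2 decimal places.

22.54

With y = 0.0525:
  t   CF        PV=CF/(1+0.0525)^t    t·PV        t(t+1)·PV
  1        38.75        36.8171        36.8171          73.6342
  2        38.75        34.9806        69.9612         209.8837
  3        38.75        33.2357        99.7072         398.8289
  4        38.75        31.5779       126.3116         631.5581
  5       538.75       417.1351     2,085.6756      12,514.0537
  Σ                    553.7465     2,418.4728      13,827.9586
P = 553.7465.
Convexity = Σ t(t+1)·PV / [P·(1+y)²] = 13,827.9586 / (553.7465 × 1.107756) = 22.54254.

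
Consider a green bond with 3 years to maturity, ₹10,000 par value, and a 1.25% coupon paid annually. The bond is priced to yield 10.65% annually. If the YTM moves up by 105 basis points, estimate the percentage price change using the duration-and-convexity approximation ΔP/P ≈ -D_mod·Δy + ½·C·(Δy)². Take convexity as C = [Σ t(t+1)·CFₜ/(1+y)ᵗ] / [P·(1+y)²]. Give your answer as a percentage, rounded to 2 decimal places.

With y = 0.1065:
  t   CF        PV=CF/(1+0.1065)^t    t·PV        t(t+1)·PV
  1       125.00       112.9688       112.9688         225.9376
  2       125.00       102.0956       204.1913         612.5738
  3    10,125.00     7,473.7880    22,421.3641      89,685.4565
  Σ                  7,688.8525    22,738.5242      90,523.9680
P = 7,688.8525; D_Mac = 2.95734 yrs; D_mod = 2.67269 yrs; C = 9.61611.
Duration effect: -2.67269 × (+0.0105) = -0.028063
Convexity effect: 0.5 × 9.61611 × (0.0105)² = +0.0005301
ΔP/P ≈ -0.028063 + 0.0005301 = -0.027533 = -2.7533%.

-2.75%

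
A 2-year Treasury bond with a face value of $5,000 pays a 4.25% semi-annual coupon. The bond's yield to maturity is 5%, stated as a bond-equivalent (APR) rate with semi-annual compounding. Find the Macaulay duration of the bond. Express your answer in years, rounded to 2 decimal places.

1.94 years

Periodic yield y = 0.025. Discount each cash flow and weight by its period:
  t   CF        PV=CF/(1+0.025)^t    t·PV
  1       106.25       103.6585       103.6585
  2       106.25       101.1303       202.2606
  3       106.25        98.6637       295.9911
  4     5,106.25     4,626.0105    18,504.0419
  Σ                  4,929.4630    19,105.9521
Price P = Σ PV = 4,929.4630.
Macaulay duration = Σ(t·PV) / P = 19,105.9521 / 4,929.4630 = 3.87587 half-year periods.
In years: 3.87587 / 2 = 1.93793 years.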